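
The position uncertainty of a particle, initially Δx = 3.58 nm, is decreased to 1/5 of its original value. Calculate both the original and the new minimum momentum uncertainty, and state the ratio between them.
Original Δp_min = 1.473 × 10^-26 kg·m/s; new Δp'_min = 7.364 × 10^-26 kg·m/s; ratio Δp'_min/Δp_min = 5.

From the uncertainty principle ΔxΔp ≥ ℏ/2, the minimum momentum uncertainty is Δp_min = ℏ/(2Δx).

Original (Δx = 3.58 nm = 3.580e-09 m):
Δp_min = (1.055e-34 J·s)/(2 × 3.580e-09 m) = 1.473e-26 kg·m/s

When Δx → (1/5)Δx:
Δp'_min = ℏ/(2 × (1/5)Δx) = 5 × ℏ/(2Δx) = 5 × Δp_min
Δp'_min = 5 × 1.473e-26 kg·m/s = 7.364e-26 kg·m/s

Since Δp_min ∝ 1/Δx, when Δx is decreased to 1/5 of its original value, Δp_min increases to 5 times its original value.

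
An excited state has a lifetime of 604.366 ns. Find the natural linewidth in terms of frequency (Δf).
131.671 kHz

Using the energy-time uncertainty principle and E = hf:
ΔEΔt ≥ ℏ/2
hΔf·Δt ≥ ℏ/2

The minimum frequency uncertainty is:
Δf = ℏ/(2hτ) = 1/(4πτ)
Δf = 1/(4π × 6.044e-07 s)
Δf = 1.317e+05 Hz = 131.671 kHz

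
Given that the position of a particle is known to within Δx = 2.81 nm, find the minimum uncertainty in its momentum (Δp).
1.876 × 10^-26 kg·m/s

Using the Heisenberg uncertainty principle:
ΔxΔp ≥ ℏ/2

The minimum uncertainty in momentum is:
Δp_min = ℏ/(2Δx)
Δp_min = (1.055e-34 J·s) / (2 × 2.810e-09 m)
Δp_min = 1.876e-26 kg·m/s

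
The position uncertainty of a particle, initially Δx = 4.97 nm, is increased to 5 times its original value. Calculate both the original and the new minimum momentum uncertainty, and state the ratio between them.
Original Δp_min = 1.061 × 10^-26 kg·m/s; new Δp'_min = 2.122 × 10^-27 kg·m/s; ratio Δp'_min/Δp_min = 1/5.

From the uncertainty principle ΔxΔp ≥ ℏ/2, the minimum momentum uncertainty is Δp_min = ℏ/(2Δx).

Original (Δx = 4.97 nm = 4.970e-09 m):
Δp_min = (1.055e-34 J·s)/(2 × 4.970e-09 m) = 1.061e-26 kg·m/s

When Δx → 5Δx:
Δp'_min = ℏ/(2 × 5Δx) = (1/5) × ℏ/(2Δx) = (1/5) × Δp_min
Δp'_min = 1/5 × 1.061e-26 kg·m/s = 2.122e-27 kg·m/s

Since Δp_min ∝ 1/Δx, when Δx is increased to 5 times its original value, Δp_min decreases to 1/5 of its original value.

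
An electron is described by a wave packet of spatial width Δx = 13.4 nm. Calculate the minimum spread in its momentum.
3.935 × 10^-27 kg·m/s

For a wave packet, the spatial width Δx and momentum spread Δp are related by the uncertainty principle:
ΔxΔp ≥ ℏ/2

The minimum momentum spread is:
Δp_min = ℏ/(2Δx)
Δp_min = (1.055e-34 J·s) / (2 × 1.340e-08 m)
Δp_min = 3.935e-27 kg·m/s

A wave packet cannot have both a well-defined position and well-defined momentum.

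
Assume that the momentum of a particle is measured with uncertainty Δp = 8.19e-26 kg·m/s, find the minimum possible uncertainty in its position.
643.817 pm

Using the Heisenberg uncertainty principle:
ΔxΔp ≥ ℏ/2

The minimum uncertainty in position is:
Δx_min = ℏ/(2Δp)
Δx_min = (1.055e-34 J·s) / (2 × 8.190e-26 kg·m/s)
Δx_min = 6.438e-10 m = 643.817 pm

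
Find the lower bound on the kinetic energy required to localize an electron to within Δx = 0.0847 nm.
1.328 eV

Localizing a particle requires giving it sufficient momentum uncertainty:

1. From uncertainty principle: Δp ≥ ℏ/(2Δx)
   Δp_min = (1.055e-34 J·s) / (2 × 8.470e-11 m)
   Δp_min = 6.225e-25 kg·m/s

2. This momentum uncertainty corresponds to kinetic energy:
   KE ≈ (Δp)²/(2m) = (6.225e-25)²/(2 × 9.109e-31 kg)
   KE = 2.127e-19 J = 1.328 eV

Tighter localization requires more energy.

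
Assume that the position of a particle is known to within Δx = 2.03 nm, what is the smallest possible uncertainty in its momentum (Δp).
2.597 × 10^-26 kg·m/s

Using the Heisenberg uncertainty principle:
ΔxΔp ≥ ℏ/2

The minimum uncertainty in momentum is:
Δp_min = ℏ/(2Δx)
Δp_min = (1.055e-34 J·s) / (2 × 2.030e-09 m)
Δp_min = 2.597e-26 kg·m/s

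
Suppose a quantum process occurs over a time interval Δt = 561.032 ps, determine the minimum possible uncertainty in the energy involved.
586.608 neV

Using the energy-time uncertainty principle:
ΔEΔt ≥ ℏ/2

The minimum uncertainty in energy is:
ΔE_min = ℏ/(2Δt)
ΔE_min = (1.055e-34 J·s) / (2 × 5.610e-10 s)
ΔE_min = 9.398e-26 J = 586.608 neV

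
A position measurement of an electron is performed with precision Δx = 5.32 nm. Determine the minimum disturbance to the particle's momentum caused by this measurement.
9.911 × 10^-27 kg·m/s

The uncertainty principle implies that measuring position disturbs momentum:
ΔxΔp ≥ ℏ/2

When we measure position with precision Δx, we necessarily introduce a momentum uncertainty:
Δp ≥ ℏ/(2Δx)
Δp_min = (1.055e-34 J·s) / (2 × 5.320e-09 m)
Δp_min = 9.911e-27 kg·m/s

The more precisely we measure position, the greater the momentum disturbance.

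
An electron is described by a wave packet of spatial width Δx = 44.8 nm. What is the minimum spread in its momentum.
1.177 × 10^-27 kg·m/s

For a wave packet, the spatial width Δx and momentum spread Δp are related by the uncertainty principle:
ΔxΔp ≥ ℏ/2

The minimum momentum spread is:
Δp_min = ℏ/(2Δx)
Δp_min = (1.055e-34 J·s) / (2 × 4.480e-08 m)
Δp_min = 1.177e-27 kg·m/s

A wave packet cannot have both a well-defined position and well-defined momentum.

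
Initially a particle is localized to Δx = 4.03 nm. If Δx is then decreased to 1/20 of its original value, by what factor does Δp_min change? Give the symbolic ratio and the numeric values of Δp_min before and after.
Original Δp_min = 1.308 × 10^-26 kg·m/s; new Δp'_min = 2.617 × 10^-25 kg·m/s; ratio Δp'_min/Δp_min = 20.

From the uncertainty principle ΔxΔp ≥ ℏ/2, the minimum momentum uncertainty is Δp_min = ℏ/(2Δx).

Original (Δx = 4.03 nm = 4.030e-09 m):
Δp_min = (1.055e-34 J·s)/(2 × 4.030e-09 m) = 1.308e-26 kg·m/s

When Δx → (1/20)Δx:
Δp'_min = ℏ/(2 × (1/20)Δx) = 20 × ℏ/(2Δx) = 20 × Δp_min
Δp'_min = 20 × 1.308e-26 kg·m/s = 2.617e-25 kg·m/s

Since Δp_min ∝ 1/Δx, when Δx is decreased to 1/20 of its original value, Δp_min increases to 20 times its original value.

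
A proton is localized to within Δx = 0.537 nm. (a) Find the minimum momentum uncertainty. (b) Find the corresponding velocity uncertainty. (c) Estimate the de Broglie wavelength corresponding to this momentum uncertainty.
(a) Δp_min = 9.819 × 10^-26 kg·m/s
(b) Δv_min = 58.705 m/s
(c) λ_dB = 6.748 nm

Step-by-step:

(a) From the uncertainty principle:
Δp_min = ℏ/(2Δx) = (1.055e-34 J·s)/(2 × 5.370e-10 m) = 9.819e-26 kg·m/s

(b) The velocity uncertainty:
Δv = Δp/m = (9.819e-26 kg·m/s)/(1.673e-27 kg) = 5.870e+01 m/s = 58.705 m/s

(c) The de Broglie wavelength for this momentum:
λ = h/p = (6.626e-34 J·s)/(9.819e-26 kg·m/s) = 6.748e-09 m = 6.748 nm

Note: The de Broglie wavelength is comparable to the localization size, as expected from wave-particle duality.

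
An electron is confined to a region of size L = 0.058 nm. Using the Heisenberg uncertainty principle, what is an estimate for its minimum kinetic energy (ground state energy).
2.831 eV

Using the uncertainty principle to estimate ground state energy:

1. The position uncertainty is approximately the confinement size:
   Δx ≈ L = 5.800e-11 m

2. From ΔxΔp ≥ ℏ/2, the minimum momentum uncertainty is:
   Δp ≈ ℏ/(2L) = 9.091e-25 kg·m/s

3. The kinetic energy is approximately:
   KE ≈ (Δp)²/(2m) = (9.091e-25)²/(2 × 9.109e-31 kg)
   KE ≈ 4.536e-19 J = 2.831 eV

This is an order-of-magnitude estimate of the ground state energy.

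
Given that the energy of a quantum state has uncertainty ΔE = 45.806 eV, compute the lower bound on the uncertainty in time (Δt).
7.185 as

Using the energy-time uncertainty principle:
ΔEΔt ≥ ℏ/2

The minimum uncertainty in time is:
Δt_min = ℏ/(2ΔE)
Δt_min = (1.055e-34 J·s) / (2 × 7.339e-18 J)
Δt_min = 7.185e-18 s = 7.185 as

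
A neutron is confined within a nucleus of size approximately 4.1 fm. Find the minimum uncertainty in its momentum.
1.286 × 10^-20 kg·m/s

Using the Heisenberg uncertainty principle:
ΔxΔp ≥ ℏ/2

With Δx ≈ L = 4.100e-15 m (the confinement size):
Δp_min = ℏ/(2Δx)
Δp_min = (1.055e-34 J·s) / (2 × 4.100e-15 m)
Δp_min = 1.286e-20 kg·m/s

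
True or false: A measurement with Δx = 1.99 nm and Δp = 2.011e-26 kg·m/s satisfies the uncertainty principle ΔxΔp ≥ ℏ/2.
No, it violates the uncertainty principle (impossible measurement).

Calculate the product ΔxΔp:
ΔxΔp = (1.990e-09 m) × (2.011e-26 kg·m/s)
ΔxΔp = 4.002e-35 J·s

Compare to the minimum allowed value ℏ/2:
ℏ/2 = 5.273e-35 J·s

Since ΔxΔp = 4.002e-35 J·s < 5.273e-35 J·s = ℏ/2,
the measurement violates the uncertainty principle.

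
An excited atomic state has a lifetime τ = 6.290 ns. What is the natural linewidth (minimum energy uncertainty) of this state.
52.322 neV

Using the energy-time uncertainty principle:
ΔEΔt ≥ ℏ/2

The lifetime τ represents the time uncertainty Δt.
The natural linewidth (minimum energy uncertainty) is:

ΔE = ℏ/(2τ)
ΔE = (1.055e-34 J·s) / (2 × 6.290e-09 s)
ΔE = 8.383e-27 J = 52.322 neV

This natural linewidth limits the precision of spectroscopic measurements.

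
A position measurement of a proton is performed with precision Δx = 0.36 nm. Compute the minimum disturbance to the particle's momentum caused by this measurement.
1.465 × 10^-25 kg·m/s

The uncertainty principle implies that measuring position disturbs momentum:
ΔxΔp ≥ ℏ/2

When we measure position with precision Δx, we necessarily introduce a momentum uncertainty:
Δp ≥ ℏ/(2Δx)
Δp_min = (1.055e-34 J·s) / (2 × 3.600e-10 m)
Δp_min = 1.465e-25 kg·m/s

The more precisely we measure position, the greater the momentum disturbance.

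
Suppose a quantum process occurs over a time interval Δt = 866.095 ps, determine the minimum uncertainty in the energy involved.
379.988 neV

Using the energy-time uncertainty principle:
ΔEΔt ≥ ℏ/2

The minimum uncertainty in energy is:
ΔE_min = ℏ/(2Δt)
ΔE_min = (1.055e-34 J·s) / (2 × 8.661e-10 s)
ΔE_min = 6.088e-26 J = 379.988 neV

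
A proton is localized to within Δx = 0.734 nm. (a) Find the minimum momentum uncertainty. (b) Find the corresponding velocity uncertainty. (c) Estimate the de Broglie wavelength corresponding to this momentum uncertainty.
(a) Δp_min = 7.184 × 10^-26 kg·m/s
(b) Δv_min = 42.949 m/s
(c) λ_dB = 9.224 nm

Step-by-step:

(a) From the uncertainty principle:
Δp_min = ℏ/(2Δx) = (1.055e-34 J·s)/(2 × 7.340e-10 m) = 7.184e-26 kg·m/s

(b) The velocity uncertainty:
Δv = Δp/m = (7.184e-26 kg·m/s)/(1.673e-27 kg) = 4.295e+01 m/s = 42.949 m/s

(c) The de Broglie wavelength for this momentum:
λ = h/p = (6.626e-34 J·s)/(7.184e-26 kg·m/s) = 9.224e-09 m = 9.224 nm

Note: The de Broglie wavelength is comparable to the localization size, as expected from wave-particle duality.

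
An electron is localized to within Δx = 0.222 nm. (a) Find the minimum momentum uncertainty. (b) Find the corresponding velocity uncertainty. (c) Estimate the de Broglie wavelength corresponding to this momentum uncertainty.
(a) Δp_min = 2.375 × 10^-25 kg·m/s
(b) Δv_min = 260.738 km/s
(c) λ_dB = 2.790 nm

Step-by-step:

(a) From the uncertainty principle:
Δp_min = ℏ/(2Δx) = (1.055e-34 J·s)/(2 × 2.220e-10 m) = 2.375e-25 kg·m/s

(b) The velocity uncertainty:
Δv = Δp/m = (2.375e-25 kg·m/s)/(9.109e-31 kg) = 2.607e+05 m/s = 260.738 km/s

(c) The de Broglie wavelength for this momentum:
λ = h/p = (6.626e-34 J·s)/(2.375e-25 kg·m/s) = 2.790e-09 m = 2.790 nm

Note: The de Broglie wavelength is comparable to the localization size, as expected from wave-particle duality.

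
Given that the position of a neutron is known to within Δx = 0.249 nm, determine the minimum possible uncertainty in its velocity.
126.430 m/s

Using the Heisenberg uncertainty principle and Δp = mΔv:
ΔxΔp ≥ ℏ/2
Δx(mΔv) ≥ ℏ/2

The minimum uncertainty in velocity is:
Δv_min = ℏ/(2mΔx)
Δv_min = (1.055e-34 J·s) / (2 × 1.675e-27 kg × 2.490e-10 m)
Δv_min = 1.264e+02 m/s = 126.430 m/s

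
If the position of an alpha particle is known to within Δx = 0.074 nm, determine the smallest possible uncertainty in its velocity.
107.236 m/s

Using the Heisenberg uncertainty principle and Δp = mΔv:
ΔxΔp ≥ ℏ/2
Δx(mΔv) ≥ ℏ/2

The minimum uncertainty in velocity is:
Δv_min = ℏ/(2mΔx)
Δv_min = (1.055e-34 J·s) / (2 × 6.645e-27 kg × 7.400e-11 m)
Δv_min = 1.072e+02 m/s = 107.236 m/s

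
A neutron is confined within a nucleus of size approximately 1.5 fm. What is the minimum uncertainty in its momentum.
3.515 × 10^-20 kg·m/s

Using the Heisenberg uncertainty principle:
ΔxΔp ≥ ℏ/2

With Δx ≈ L = 1.500e-15 m (the confinement size):
Δp_min = ℏ/(2Δx)
Δp_min = (1.055e-34 J·s) / (2 × 1.500e-15 m)
Δp_min = 3.515e-20 kg·m/s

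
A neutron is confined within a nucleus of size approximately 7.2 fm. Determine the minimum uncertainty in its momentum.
7.323 × 10^-21 kg·m/s

Using the Heisenberg uncertainty principle:
ΔxΔp ≥ ℏ/2

With Δx ≈ L = 7.200e-15 m (the confinement size):
Δp_min = ℏ/(2Δx)
Δp_min = (1.055e-34 J·s) / (2 × 7.200e-15 m)
Δp_min = 7.323e-21 kg·m/s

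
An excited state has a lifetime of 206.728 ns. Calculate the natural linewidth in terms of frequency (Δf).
384.938 kHz

Using the energy-time uncertainty principle and E = hf:
ΔEΔt ≥ ℏ/2
hΔf·Δt ≥ ℏ/2

The minimum frequency uncertainty is:
Δf = ℏ/(2hτ) = 1/(4πτ)
Δf = 1/(4π × 2.067e-07 s)
Δf = 3.849e+05 Hz = 384.938 kHz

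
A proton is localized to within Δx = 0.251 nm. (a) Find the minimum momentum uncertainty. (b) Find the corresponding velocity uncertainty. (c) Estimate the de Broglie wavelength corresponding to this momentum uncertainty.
(a) Δp_min = 2.101 × 10^-25 kg·m/s
(b) Δv_min = 125.596 m/s
(c) λ_dB = 3.154 nm

Step-by-step:

(a) From the uncertainty principle:
Δp_min = ℏ/(2Δx) = (1.055e-34 J·s)/(2 × 2.510e-10 m) = 2.101e-25 kg·m/s

(b) The velocity uncertainty:
Δv = Δp/m = (2.101e-25 kg·m/s)/(1.673e-27 kg) = 1.256e+02 m/s = 125.596 m/s

(c) The de Broglie wavelength for this momentum:
λ = h/p = (6.626e-34 J·s)/(2.101e-25 kg·m/s) = 3.154e-09 m = 3.154 nm

Note: The de Broglie wavelength is comparable to the localization size, as expected from wave-particle duality.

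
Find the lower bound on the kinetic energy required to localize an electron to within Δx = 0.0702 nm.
1.933 eV

Localizing a particle requires giving it sufficient momentum uncertainty:

1. From uncertainty principle: Δp ≥ ℏ/(2Δx)
   Δp_min = (1.055e-34 J·s) / (2 × 7.020e-11 m)
   Δp_min = 7.511e-25 kg·m/s

2. This momentum uncertainty corresponds to kinetic energy:
   KE ≈ (Δp)²/(2m) = (7.511e-25)²/(2 × 9.109e-31 kg)
   KE = 3.097e-19 J = 1.933 eV

Tighter localization requires more energy.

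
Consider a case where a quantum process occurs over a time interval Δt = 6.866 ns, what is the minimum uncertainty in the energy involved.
47.933 neV

Using the energy-time uncertainty principle:
ΔEΔt ≥ ℏ/2

The minimum uncertainty in energy is:
ΔE_min = ℏ/(2Δt)
ΔE_min = (1.055e-34 J·s) / (2 × 6.866e-09 s)
ΔE_min = 7.680e-27 J = 47.933 neV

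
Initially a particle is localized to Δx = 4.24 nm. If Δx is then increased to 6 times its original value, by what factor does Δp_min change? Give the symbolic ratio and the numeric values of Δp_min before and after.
Original Δp_min = 1.244 × 10^-26 kg·m/s; new Δp'_min = 2.073 × 10^-27 kg·m/s; ratio Δp'_min/Δp_min = 1/6.

From the uncertainty principle ΔxΔp ≥ ℏ/2, the minimum momentum uncertainty is Δp_min = ℏ/(2Δx).

Original (Δx = 4.24 nm = 4.240e-09 m):
Δp_min = (1.055e-34 J·s)/(2 × 4.240e-09 m) = 1.244e-26 kg·m/s

When Δx → 6Δx:
Δp'_min = ℏ/(2 × 6Δx) = (1/6) × ℏ/(2Δx) = (1/6) × Δp_min
Δp'_min = 1/6 × 1.244e-26 kg·m/s = 2.073e-27 kg·m/s

Since Δp_min ∝ 1/Δx, when Δx is increased to 6 times its original value, Δp_min decreases to 1/6 of its original value.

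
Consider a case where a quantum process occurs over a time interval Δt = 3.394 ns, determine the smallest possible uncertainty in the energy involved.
96.967 neV

Using the energy-time uncertainty principle:
ΔEΔt ≥ ℏ/2

The minimum uncertainty in energy is:
ΔE_min = ℏ/(2Δt)
ΔE_min = (1.055e-34 J·s) / (2 × 3.394e-09 s)
ΔE_min = 1.554e-26 J = 96.967 neV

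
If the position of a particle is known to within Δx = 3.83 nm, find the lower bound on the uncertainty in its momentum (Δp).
1.377 × 10^-26 kg·m/s

Using the Heisenberg uncertainty principle:
ΔxΔp ≥ ℏ/2

The minimum uncertainty in momentum is:
Δp_min = ℏ/(2Δx)
Δp_min = (1.055e-34 J·s) / (2 × 3.830e-09 m)
Δp_min = 1.377e-26 kg·m/s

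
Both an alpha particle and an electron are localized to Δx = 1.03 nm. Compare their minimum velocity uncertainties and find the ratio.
The electron has the larger minimum velocity uncertainty, by a ratio of 7294.3.

For both particles, Δp_min = ℏ/(2Δx) = 5.119e-26 kg·m/s (same for both).

The velocity uncertainty is Δv = Δp/m:
- alpha particle: Δv = 5.119e-26 / 6.645e-27 = 7.704e+00 m/s = 7.704 m/s
- electron: Δv = 5.119e-26 / 9.109e-31 = 5.620e+04 m/s = 56.198 km/s

Ratio: 5.620e+04 / 7.704e+00 = 7294.3

The lighter particle has larger velocity uncertainty because Δv ∝ 1/m.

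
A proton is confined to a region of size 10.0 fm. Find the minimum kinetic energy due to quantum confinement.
51.875 keV

Using the uncertainty principle:

1. Position uncertainty: Δx ≈ 1.000e-14 m
2. Minimum momentum uncertainty: Δp = ℏ/(2Δx) = 5.273e-21 kg·m/s
3. Minimum kinetic energy:
   KE = (Δp)²/(2m) = (5.273e-21)²/(2 × 1.673e-27 kg)
   KE = 8.311e-15 J = 51.875 keV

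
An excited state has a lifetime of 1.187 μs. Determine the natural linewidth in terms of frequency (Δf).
67.041 kHz

Using the energy-time uncertainty principle and E = hf:
ΔEΔt ≥ ℏ/2
hΔf·Δt ≥ ℏ/2

The minimum frequency uncertainty is:
Δf = ℏ/(2hτ) = 1/(4πτ)
Δf = 1/(4π × 1.187e-06 s)
Δf = 6.704e+04 Hz = 67.041 kHz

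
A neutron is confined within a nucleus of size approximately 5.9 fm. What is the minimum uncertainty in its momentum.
8.937 × 10^-21 kg·m/s

Using the Heisenberg uncertainty principle:
ΔxΔp ≥ ℏ/2

With Δx ≈ L = 5.900e-15 m (the confinement size):
Δp_min = ℏ/(2Δx)
Δp_min = (1.055e-34 J·s) / (2 × 5.900e-15 m)
Δp_min = 8.937e-21 kg·m/s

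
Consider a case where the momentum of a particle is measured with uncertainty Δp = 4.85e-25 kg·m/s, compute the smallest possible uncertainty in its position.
108.719 pm

Using the Heisenberg uncertainty principle:
ΔxΔp ≥ ℏ/2

The minimum uncertainty in position is:
Δx_min = ℏ/(2Δp)
Δx_min = (1.055e-34 J·s) / (2 × 4.850e-25 kg·m/s)
Δx_min = 1.087e-10 m = 108.719 pm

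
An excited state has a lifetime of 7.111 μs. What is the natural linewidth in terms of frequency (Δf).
11.191 kHz

Using the energy-time uncertainty principle and E = hf:
ΔEΔt ≥ ℏ/2
hΔf·Δt ≥ ℏ/2

The minimum frequency uncertainty is:
Δf = ℏ/(2hτ) = 1/(4πτ)
Δf = 1/(4π × 7.111e-06 s)
Δf = 1.119e+04 Hz = 11.191 kHz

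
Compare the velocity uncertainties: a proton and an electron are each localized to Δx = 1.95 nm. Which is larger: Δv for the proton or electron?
The electron has the larger minimum velocity uncertainty, by a ratio of 1836.2.

For both particles, Δp_min = ℏ/(2Δx) = 2.704e-26 kg·m/s (same for both).

The velocity uncertainty is Δv = Δp/m:
- proton: Δv = 2.704e-26 / 1.673e-27 = 1.617e+01 m/s = 16.166 m/s
- electron: Δv = 2.704e-26 / 9.109e-31 = 2.968e+04 m/s = 29.684 km/s

Ratio: 2.968e+04 / 1.617e+01 = 1836.2

The lighter particle has larger velocity uncertainty because Δv ∝ 1/m.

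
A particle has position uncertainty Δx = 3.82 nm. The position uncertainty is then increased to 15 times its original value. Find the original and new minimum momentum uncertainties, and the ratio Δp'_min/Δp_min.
Original Δp_min = 1.380 × 10^-26 kg·m/s; new Δp'_min = 9.202 × 10^-28 kg·m/s; ratio Δp'_min/Δp_min = 1/15.

From the uncertainty principle ΔxΔp ≥ ℏ/2, the minimum momentum uncertainty is Δp_min = ℏ/(2Δx).

Original (Δx = 3.82 nm = 3.820e-09 m):
Δp_min = (1.055e-34 J·s)/(2 × 3.820e-09 m) = 1.380e-26 kg·m/s

When Δx → 15Δx:
Δp'_min = ℏ/(2 × 15Δx) = (1/15) × ℏ/(2Δx) = (1/15) × Δp_min
Δp'_min = 1/15 × 1.380e-26 kg·m/s = 9.202e-28 kg·m/s

Since Δp_min ∝ 1/Δx, when Δx is increased to 15 times its original value, Δp_min decreases to 1/15 of its original value.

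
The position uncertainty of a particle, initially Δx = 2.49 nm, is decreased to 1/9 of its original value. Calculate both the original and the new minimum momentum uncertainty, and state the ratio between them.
Original Δp_min = 2.118 × 10^-26 kg·m/s; new Δp'_min = 1.906 × 10^-25 kg·m/s; ratio Δp'_min/Δp_min = 9.

From the uncertainty principle ΔxΔp ≥ ℏ/2, the minimum momentum uncertainty is Δp_min = ℏ/(2Δx).

Original (Δx = 2.49 nm = 2.490e-09 m):
Δp_min = (1.055e-34 J·s)/(2 × 2.490e-09 m) = 2.118e-26 kg·m/s

When Δx → (1/9)Δx:
Δp'_min = ℏ/(2 × (1/9)Δx) = 9 × ℏ/(2Δx) = 9 × Δp_min
Δp'_min = 9 × 2.118e-26 kg·m/s = 1.906e-25 kg·m/s

Since Δp_min ∝ 1/Δx, when Δx is decreased to 1/9 of its original value, Δp_min increases to 9 times its original value.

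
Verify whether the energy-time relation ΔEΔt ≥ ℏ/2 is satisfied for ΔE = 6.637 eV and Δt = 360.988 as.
Yes, it satisfies the uncertainty relation.

Calculate the product ΔEΔt:
ΔE = 6.637 eV = 1.063e-18 J
ΔEΔt = (1.063e-18 J) × (3.610e-16 s)
ΔEΔt = 3.839e-34 J·s

Compare to the minimum allowed value ℏ/2:
ℏ/2 = 5.273e-35 J·s

Since ΔEΔt = 3.839e-34 J·s ≥ 5.273e-35 J·s = ℏ/2,
this satisfies the uncertainty relation.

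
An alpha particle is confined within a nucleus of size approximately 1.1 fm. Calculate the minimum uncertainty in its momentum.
4.794 × 10^-20 kg·m/s

Using the Heisenberg uncertainty principle:
ΔxΔp ≥ ℏ/2

With Δx ≈ L = 1.100e-15 m (the confinement size):
Δp_min = ℏ/(2Δx)
Δp_min = (1.055e-34 J·s) / (2 × 1.100e-15 m)
Δp_min = 4.794e-20 kg·m/s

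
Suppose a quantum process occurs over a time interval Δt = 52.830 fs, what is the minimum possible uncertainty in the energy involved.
6.230 meV

Using the energy-time uncertainty principle:
ΔEΔt ≥ ℏ/2

The minimum uncertainty in energy is:
ΔE_min = ℏ/(2Δt)
ΔE_min = (1.055e-34 J·s) / (2 × 5.283e-14 s)
ΔE_min = 9.981e-22 J = 6.230 meV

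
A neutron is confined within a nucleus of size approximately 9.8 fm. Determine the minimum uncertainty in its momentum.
5.380 × 10^-21 kg·m/s

Using the Heisenberg uncertainty principle:
ΔxΔp ≥ ℏ/2

With Δx ≈ L = 9.800e-15 m (the confinement size):
Δp_min = ℏ/(2Δx)
Δp_min = (1.055e-34 J·s) / (2 × 9.800e-15 m)
Δp_min = 5.380e-21 kg·m/s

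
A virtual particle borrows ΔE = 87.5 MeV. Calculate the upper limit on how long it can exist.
3.761 ys

Using the energy-time uncertainty principle:
ΔEΔt ≥ ℏ/2

For a virtual particle borrowing energy ΔE, the maximum lifetime is:
Δt_max = ℏ/(2ΔE)

Converting energy:
ΔE = 87.5 MeV = 1.402e-11 J

Δt_max = (1.055e-34 J·s) / (2 × 1.402e-11 J)
Δt_max = 3.761e-24 s = 3.761 ys

Virtual particles with higher borrowed energy exist for shorter times.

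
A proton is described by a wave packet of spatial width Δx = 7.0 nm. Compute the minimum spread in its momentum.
7.533 × 10^-27 kg·m/s

For a wave packet, the spatial width Δx and momentum spread Δp are related by the uncertainty principle:
ΔxΔp ≥ ℏ/2

The minimum momentum spread is:
Δp_min = ℏ/(2Δx)
Δp_min = (1.055e-34 J·s) / (2 × 7.000e-09 m)
Δp_min = 7.533e-27 kg·m/s

A wave packet cannot have both a well-defined position and well-defined momentum.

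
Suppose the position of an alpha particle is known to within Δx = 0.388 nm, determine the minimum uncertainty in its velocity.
20.452 m/s

Using the Heisenberg uncertainty principle and Δp = mΔv:
ΔxΔp ≥ ℏ/2
Δx(mΔv) ≥ ℏ/2

The minimum uncertainty in velocity is:
Δv_min = ℏ/(2mΔx)
Δv_min = (1.055e-34 J·s) / (2 × 6.645e-27 kg × 3.880e-10 m)
Δv_min = 2.045e+01 m/s = 20.452 m/s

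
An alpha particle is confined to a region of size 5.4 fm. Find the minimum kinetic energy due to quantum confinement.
44.781 keV

Using the uncertainty principle:

1. Position uncertainty: Δx ≈ 5.400e-15 m
2. Minimum momentum uncertainty: Δp = ℏ/(2Δx) = 9.765e-21 kg·m/s
3. Minimum kinetic energy:
   KE = (Δp)²/(2m) = (9.765e-21)²/(2 × 6.645e-27 kg)
   KE = 7.175e-15 J = 44.781 keV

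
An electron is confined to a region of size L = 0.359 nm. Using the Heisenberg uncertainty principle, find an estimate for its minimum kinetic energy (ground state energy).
73.905 meV

Using the uncertainty principle to estimate ground state energy:

1. The position uncertainty is approximately the confinement size:
   Δx ≈ L = 3.590e-10 m

2. From ΔxΔp ≥ ℏ/2, the minimum momentum uncertainty is:
   Δp ≈ ℏ/(2L) = 1.469e-25 kg·m/s

3. The kinetic energy is approximately:
   KE ≈ (Δp)²/(2m) = (1.469e-25)²/(2 × 9.109e-31 kg)
   KE ≈ 1.184e-20 J = 73.905 meV

This is an order-of-magnitude estimate of the ground state energy.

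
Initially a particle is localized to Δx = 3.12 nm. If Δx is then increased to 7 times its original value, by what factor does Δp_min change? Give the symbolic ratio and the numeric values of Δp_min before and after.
Original Δp_min = 1.690 × 10^-26 kg·m/s; new Δp'_min = 2.414 × 10^-27 kg·m/s; ratio Δp'_min/Δp_min = 1/7.

From the uncertainty principle ΔxΔp ≥ ℏ/2, the minimum momentum uncertainty is Δp_min = ℏ/(2Δx).

Original (Δx = 3.12 nm = 3.120e-09 m):
Δp_min = (1.055e-34 J·s)/(2 × 3.120e-09 m) = 1.690e-26 kg·m/s

When Δx → 7Δx:
Δp'_min = ℏ/(2 × 7Δx) = (1/7) × ℏ/(2Δx) = (1/7) × Δp_min
Δp'_min = 1/7 × 1.690e-26 kg·m/s = 2.414e-27 kg·m/s

Since Δp_min ∝ 1/Δx, when Δx is increased to 7 times its original value, Δp_min decreases to 1/7 of its original value.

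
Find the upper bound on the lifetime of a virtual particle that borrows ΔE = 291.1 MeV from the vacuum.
1.131 ys

Using the energy-time uncertainty principle:
ΔEΔt ≥ ℏ/2

For a virtual particle borrowing energy ΔE, the maximum lifetime is:
Δt_max = ℏ/(2ΔE)

Converting energy:
ΔE = 291.1 MeV = 4.664e-11 J

Δt_max = (1.055e-34 J·s) / (2 × 4.664e-11 J)
Δt_max = 1.131e-24 s = 1.131 ys

Virtual particles with higher borrowed energy exist for shorter times.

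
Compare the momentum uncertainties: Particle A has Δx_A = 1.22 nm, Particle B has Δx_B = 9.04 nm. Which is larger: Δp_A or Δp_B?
Particle A has the larger minimum momentum uncertainty, by a factor of 7.41.

For each particle, the minimum momentum uncertainty is Δp_min = ℏ/(2Δx):

Particle A: Δp_A = ℏ/(2×1.220e-09 m) = 4.322e-26 kg·m/s
Particle B: Δp_B = ℏ/(2×9.040e-09 m) = 5.833e-27 kg·m/s

Ratio: Δp_A/Δp_B = 7.41

Since Δp_min ∝ 1/Δx, the particle with smaller position uncertainty (A) has larger momentum uncertainty.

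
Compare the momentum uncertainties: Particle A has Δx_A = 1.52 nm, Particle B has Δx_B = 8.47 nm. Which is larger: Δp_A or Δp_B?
Particle A has the larger minimum momentum uncertainty, by a factor of 5.57.

For each particle, the minimum momentum uncertainty is Δp_min = ℏ/(2Δx):

Particle A: Δp_A = ℏ/(2×1.520e-09 m) = 3.469e-26 kg·m/s
Particle B: Δp_B = ℏ/(2×8.470e-09 m) = 6.225e-27 kg·m/s

Ratio: Δp_A/Δp_B = 5.57

Since Δp_min ∝ 1/Δx, the particle with smaller position uncertainty (A) has larger momentum uncertainty.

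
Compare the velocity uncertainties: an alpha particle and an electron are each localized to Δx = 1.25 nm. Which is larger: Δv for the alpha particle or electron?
The electron has the larger minimum velocity uncertainty, by a ratio of 7294.3.

For both particles, Δp_min = ℏ/(2Δx) = 4.218e-26 kg·m/s (same for both).

The velocity uncertainty is Δv = Δp/m:
- alpha particle: Δv = 4.218e-26 / 6.645e-27 = 6.348e+00 m/s = 6.348 m/s
- electron: Δv = 4.218e-26 / 9.109e-31 = 4.631e+04 m/s = 46.307 km/s

Ratio: 4.631e+04 / 6.348e+00 = 7294.3

The lighter particle has larger velocity uncertainty because Δv ∝ 1/m.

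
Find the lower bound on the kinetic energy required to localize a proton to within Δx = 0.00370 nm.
378.923 meV

Localizing a particle requires giving it sufficient momentum uncertainty:

1. From uncertainty principle: Δp ≥ ℏ/(2Δx)
   Δp_min = (1.055e-34 J·s) / (2 × 3.700e-12 m)
   Δp_min = 1.425e-23 kg·m/s

2. This momentum uncertainty corresponds to kinetic energy:
   KE ≈ (Δp)²/(2m) = (1.425e-23)²/(2 × 1.673e-27 kg)
   KE = 6.071e-20 J = 378.923 meV

Tighter localization requires more energy.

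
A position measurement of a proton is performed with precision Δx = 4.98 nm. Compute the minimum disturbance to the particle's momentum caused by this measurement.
1.059 × 10^-26 kg·m/s

The uncertainty principle implies that measuring position disturbs momentum:
ΔxΔp ≥ ℏ/2

When we measure position with precision Δx, we necessarily introduce a momentum uncertainty:
Δp ≥ ℏ/(2Δx)
Δp_min = (1.055e-34 J·s) / (2 × 4.980e-09 m)
Δp_min = 1.059e-26 kg·m/s

The more precisely we measure position, the greater the momentum disturbance.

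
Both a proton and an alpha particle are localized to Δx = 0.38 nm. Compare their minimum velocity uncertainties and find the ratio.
The proton has the larger minimum velocity uncertainty, by a ratio of 4.0.

For both particles, Δp_min = ℏ/(2Δx) = 1.388e-25 kg·m/s (same for both).

The velocity uncertainty is Δv = Δp/m:
- proton: Δv = 1.388e-25 / 1.673e-27 = 8.296e+01 m/s = 82.959 m/s
- alpha particle: Δv = 1.388e-25 / 6.645e-27 = 2.088e+01 m/s = 20.883 m/s

Ratio: 8.296e+01 / 2.088e+01 = 4.0

The lighter particle has larger velocity uncertainty because Δv ∝ 1/m.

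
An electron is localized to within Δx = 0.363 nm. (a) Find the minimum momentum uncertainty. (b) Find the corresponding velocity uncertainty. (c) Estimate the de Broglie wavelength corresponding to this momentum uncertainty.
(a) Δp_min = 1.453 × 10^-25 kg·m/s
(b) Δv_min = 159.460 km/s
(c) λ_dB = 4.562 nm

Step-by-step:

(a) From the uncertainty principle:
Δp_min = ℏ/(2Δx) = (1.055e-34 J·s)/(2 × 3.630e-10 m) = 1.453e-25 kg·m/s

(b) The velocity uncertainty:
Δv = Δp/m = (1.453e-25 kg·m/s)/(9.109e-31 kg) = 1.595e+05 m/s = 159.460 km/s

(c) The de Broglie wavelength for this momentum:
λ = h/p = (6.626e-34 J·s)/(1.453e-25 kg·m/s) = 4.562e-09 m = 4.562 nm

Note: The de Broglie wavelength is comparable to the localization size, as expected from wave-particle duality.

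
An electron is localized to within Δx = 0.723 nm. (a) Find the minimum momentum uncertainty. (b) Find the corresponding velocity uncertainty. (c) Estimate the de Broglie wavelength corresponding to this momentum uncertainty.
(a) Δp_min = 7.293 × 10^-26 kg·m/s
(b) Δv_min = 80.061 km/s
(c) λ_dB = 9.085 nm

Step-by-step:

(a) From the uncertainty principle:
Δp_min = ℏ/(2Δx) = (1.055e-34 J·s)/(2 × 7.230e-10 m) = 7.293e-26 kg·m/s

(b) The velocity uncertainty:
Δv = Δp/m = (7.293e-26 kg·m/s)/(9.109e-31 kg) = 8.006e+04 m/s = 80.061 km/s

(c) The de Broglie wavelength for this momentum:
λ = h/p = (6.626e-34 J·s)/(7.293e-26 kg·m/s) = 9.085e-09 m = 9.085 nm

Note: The de Broglie wavelength is comparable to the localization size, as expected from wave-particle duality.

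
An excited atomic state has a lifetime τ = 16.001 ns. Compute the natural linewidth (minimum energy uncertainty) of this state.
20.568 neV

Using the energy-time uncertainty principle:
ΔEΔt ≥ ℏ/2

The lifetime τ represents the time uncertainty Δt.
The natural linewidth (minimum energy uncertainty) is:

ΔE = ℏ/(2τ)
ΔE = (1.055e-34 J·s) / (2 × 1.600e-08 s)
ΔE = 3.295e-27 J = 20.568 neV

This natural linewidth limits the precision of spectroscopic measurements.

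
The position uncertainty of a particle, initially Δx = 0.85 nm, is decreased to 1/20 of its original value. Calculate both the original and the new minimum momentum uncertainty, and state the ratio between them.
Original Δp_min = 6.203 × 10^-26 kg·m/s; new Δp'_min = 1.241 × 10^-24 kg·m/s; ratio Δp'_min/Δp_min = 20.

From the uncertainty principle ΔxΔp ≥ ℏ/2, the minimum momentum uncertainty is Δp_min = ℏ/(2Δx).

Original (Δx = 0.85 nm = 8.500e-10 m):
Δp_min = (1.055e-34 J·s)/(2 × 8.500e-10 m) = 6.203e-26 kg·m/s

When Δx → (1/20)Δx:
Δp'_min = ℏ/(2 × (1/20)Δx) = 20 × ℏ/(2Δx) = 20 × Δp_min
Δp'_min = 20 × 6.203e-26 kg·m/s = 1.241e-24 kg·m/s

Since Δp_min ∝ 1/Δx, when Δx is decreased to 1/20 of its original value, Δp_min increases to 20 times its original value.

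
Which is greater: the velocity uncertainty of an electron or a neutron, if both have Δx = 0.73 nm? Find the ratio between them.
The electron has the larger minimum velocity uncertainty, by a ratio of 1838.7.

For both particles, Δp_min = ℏ/(2Δx) = 7.223e-26 kg·m/s (same for both).

The velocity uncertainty is Δv = Δp/m:
- electron: Δv = 7.223e-26 / 9.109e-31 = 7.929e+04 m/s = 79.293 km/s
- neutron: Δv = 7.223e-26 / 1.675e-27 = 4.312e+01 m/s = 43.125 m/s

Ratio: 7.929e+04 / 4.312e+01 = 1838.7

The lighter particle has larger velocity uncertainty because Δv ∝ 1/m.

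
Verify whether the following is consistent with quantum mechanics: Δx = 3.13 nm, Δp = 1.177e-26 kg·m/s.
No, it violates the uncertainty principle (impossible measurement).

Calculate the product ΔxΔp:
ΔxΔp = (3.130e-09 m) × (1.177e-26 kg·m/s)
ΔxΔp = 3.684e-35 J·s

Compare to the minimum allowed value ℏ/2:
ℏ/2 = 5.273e-35 J·s

Since ΔxΔp = 3.684e-35 J·s < 5.273e-35 J·s = ℏ/2,
the measurement violates the uncertainty principle.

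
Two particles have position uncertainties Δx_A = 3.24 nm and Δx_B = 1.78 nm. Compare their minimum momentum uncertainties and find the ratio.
Particle B has the larger minimum momentum uncertainty, by a factor of 1.82.

For each particle, the minimum momentum uncertainty is Δp_min = ℏ/(2Δx):

Particle A: Δp_A = ℏ/(2×3.240e-09 m) = 1.627e-26 kg·m/s
Particle B: Δp_B = ℏ/(2×1.780e-09 m) = 2.962e-26 kg·m/s

Ratio: Δp_B/Δp_A = 1.82

Since Δp_min ∝ 1/Δx, the particle with smaller position uncertainty (B) has larger momentum uncertainty.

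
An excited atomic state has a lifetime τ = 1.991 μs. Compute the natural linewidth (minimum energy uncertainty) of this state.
165.297 peV

Using the energy-time uncertainty principle:
ΔEΔt ≥ ℏ/2

The lifetime τ represents the time uncertainty Δt.
The natural linewidth (minimum energy uncertainty) is:

ΔE = ℏ/(2τ)
ΔE = (1.055e-34 J·s) / (2 × 1.991e-06 s)
ΔE = 2.648e-29 J = 165.297 peV

This natural linewidth limits the precision of spectroscopic measurements.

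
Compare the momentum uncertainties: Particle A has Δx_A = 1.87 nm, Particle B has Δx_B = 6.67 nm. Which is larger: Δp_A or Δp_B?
Particle A has the larger minimum momentum uncertainty, by a factor of 3.57.

For each particle, the minimum momentum uncertainty is Δp_min = ℏ/(2Δx):

Particle A: Δp_A = ℏ/(2×1.870e-09 m) = 2.820e-26 kg·m/s
Particle B: Δp_B = ℏ/(2×6.670e-09 m) = 7.905e-27 kg·m/s

Ratio: Δp_A/Δp_B = 3.57

Since Δp_min ∝ 1/Δx, the particle with smaller position uncertainty (A) has larger momentum uncertainty.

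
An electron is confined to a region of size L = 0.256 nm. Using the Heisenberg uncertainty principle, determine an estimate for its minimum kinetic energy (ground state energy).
145.339 meV

Using the uncertainty principle to estimate ground state energy:

1. The position uncertainty is approximately the confinement size:
   Δx ≈ L = 2.560e-10 m

2. From ΔxΔp ≥ ℏ/2, the minimum momentum uncertainty is:
   Δp ≈ ℏ/(2L) = 2.060e-25 kg·m/s

3. The kinetic energy is approximately:
   KE ≈ (Δp)²/(2m) = (2.060e-25)²/(2 × 9.109e-31 kg)
   KE ≈ 2.329e-20 J = 145.339 meV

This is an order-of-magnitude estimate of the ground state energy.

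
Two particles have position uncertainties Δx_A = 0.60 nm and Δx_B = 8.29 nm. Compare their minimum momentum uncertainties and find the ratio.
Particle A has the larger minimum momentum uncertainty, by a factor of 13.82.

For each particle, the minimum momentum uncertainty is Δp_min = ℏ/(2Δx):

Particle A: Δp_A = ℏ/(2×6.000e-10 m) = 8.788e-26 kg·m/s
Particle B: Δp_B = ℏ/(2×8.290e-09 m) = 6.361e-27 kg·m/s

Ratio: Δp_A/Δp_B = 13.82

Since Δp_min ∝ 1/Δx, the particle with smaller position uncertainty (A) has larger momentum uncertainty.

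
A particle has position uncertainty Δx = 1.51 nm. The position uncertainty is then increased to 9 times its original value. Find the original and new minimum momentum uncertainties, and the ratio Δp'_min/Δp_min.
Original Δp_min = 3.492 × 10^-26 kg·m/s; new Δp'_min = 3.880 × 10^-27 kg·m/s; ratio Δp'_min/Δp_min = 1/9.

From the uncertainty principle ΔxΔp ≥ ℏ/2, the minimum momentum uncertainty is Δp_min = ℏ/(2Δx).

Original (Δx = 1.51 nm = 1.510e-09 m):
Δp_min = (1.055e-34 J·s)/(2 × 1.510e-09 m) = 3.492e-26 kg·m/s

When Δx → 9Δx:
Δp'_min = ℏ/(2 × 9Δx) = (1/9) × ℏ/(2Δx) = (1/9) × Δp_min
Δp'_min = 1/9 × 3.492e-26 kg·m/s = 3.880e-27 kg·m/s

Since Δp_min ∝ 1/Δx, when Δx is increased to 9 times its original value, Δp_min decreases to 1/9 of its original value.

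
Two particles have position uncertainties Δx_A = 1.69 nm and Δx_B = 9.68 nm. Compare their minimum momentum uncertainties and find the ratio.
Particle A has the larger minimum momentum uncertainty, by a factor of 5.73.

For each particle, the minimum momentum uncertainty is Δp_min = ℏ/(2Δx):

Particle A: Δp_A = ℏ/(2×1.690e-09 m) = 3.120e-26 kg·m/s
Particle B: Δp_B = ℏ/(2×9.680e-09 m) = 5.447e-27 kg·m/s

Ratio: Δp_A/Δp_B = 5.73

Since Δp_min ∝ 1/Δx, the particle with smaller position uncertainty (A) has larger momentum uncertainty.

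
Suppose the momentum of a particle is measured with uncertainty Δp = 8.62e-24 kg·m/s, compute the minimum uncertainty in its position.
6.117 pm

Using the Heisenberg uncertainty principle:
ΔxΔp ≥ ℏ/2

The minimum uncertainty in position is:
Δx_min = ℏ/(2Δp)
Δx_min = (1.055e-34 J·s) / (2 × 8.620e-24 kg·m/s)
Δx_min = 6.117e-12 m = 6.117 pm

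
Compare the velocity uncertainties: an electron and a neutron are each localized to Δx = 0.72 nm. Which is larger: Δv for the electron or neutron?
The electron has the larger minimum velocity uncertainty, by a ratio of 1838.7.

For both particles, Δp_min = ℏ/(2Δx) = 7.323e-26 kg·m/s (same for both).

The velocity uncertainty is Δv = Δp/m:
- electron: Δv = 7.323e-26 / 9.109e-31 = 8.039e+04 m/s = 80.394 km/s
- neutron: Δv = 7.323e-26 / 1.675e-27 = 4.372e+01 m/s = 43.724 m/s

Ratio: 8.039e+04 / 4.372e+01 = 1838.7

The lighter particle has larger velocity uncertainty because Δv ∝ 1/m.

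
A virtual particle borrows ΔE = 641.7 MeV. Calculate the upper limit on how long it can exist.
5.129 × 10^-25 s

Using the energy-time uncertainty principle:
ΔEΔt ≥ ℏ/2

For a virtual particle borrowing energy ΔE, the maximum lifetime is:
Δt_max = ℏ/(2ΔE)

Converting energy:
ΔE = 641.7 MeV = 1.028e-10 J

Δt_max = (1.055e-34 J·s) / (2 × 1.028e-10 J)
Δt_max = 5.129e-25 s = 5.129 × 10^-25 s

Virtual particles with higher borrowed energy exist for shorter times.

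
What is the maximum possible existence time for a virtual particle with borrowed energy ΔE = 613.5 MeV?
5.364 × 10^-25 s

Using the energy-time uncertainty principle:
ΔEΔt ≥ ℏ/2

For a virtual particle borrowing energy ΔE, the maximum lifetime is:
Δt_max = ℏ/(2ΔE)

Converting energy:
ΔE = 613.5 MeV = 9.829e-11 J

Δt_max = (1.055e-34 J·s) / (2 × 9.829e-11 J)
Δt_max = 5.364e-25 s = 5.364 × 10^-25 s

Virtual particles with higher borrowed energy exist for shorter times.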